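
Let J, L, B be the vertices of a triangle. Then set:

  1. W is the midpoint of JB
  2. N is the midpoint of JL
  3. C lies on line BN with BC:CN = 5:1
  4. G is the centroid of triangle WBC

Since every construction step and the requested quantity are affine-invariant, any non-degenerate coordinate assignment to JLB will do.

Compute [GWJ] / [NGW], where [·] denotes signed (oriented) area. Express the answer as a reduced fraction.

Work in coordinates with J = (0, 0), L = (1, 0), B = (0, 1).
1. W is the midpoint of JB ⇒ W = (0, 1/2)
2. N is the midpoint of JL ⇒ N = (1/2, 0)
3. C lies on line BN with BC:CN = 5:1 ⇒ C = (5/12, 1/6)
4. G is the centroid of triangle WBC ⇒ G = (5/36, 5/9)
2·[GWJ] = 5/72, 2·[NGW] = 7/72
[GWJ]:[NGW] = 5/72:7/72 = 5/7

[GWJ]:[NGW] = 5/7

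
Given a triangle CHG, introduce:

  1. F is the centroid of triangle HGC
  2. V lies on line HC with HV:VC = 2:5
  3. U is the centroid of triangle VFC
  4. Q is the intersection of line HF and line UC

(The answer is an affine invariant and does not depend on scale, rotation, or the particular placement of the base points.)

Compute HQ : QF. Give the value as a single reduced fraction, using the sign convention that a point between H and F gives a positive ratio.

Assign C = (0, 0), H = (1, 0), G = (0, 1) — the answer is frame-independent, so this choice is without loss of generality.
1. F is the centroid of triangle HGC ⇒ F = (1/3, 1/3)
2. V lies on line HC with HV:VC = 2:5 ⇒ V = (5/7, 0)
3. U is the centroid of triangle VFC ⇒ U = (22/63, 1/9)
4. Q is the intersection of line HF and line UC ⇒ Q = (11/18, 7/36)
Q = H + t·(F−H) with t = 7/12, so HQ:QF = t:(1−t) = 7/12:5/12

HQ:QF = 7/5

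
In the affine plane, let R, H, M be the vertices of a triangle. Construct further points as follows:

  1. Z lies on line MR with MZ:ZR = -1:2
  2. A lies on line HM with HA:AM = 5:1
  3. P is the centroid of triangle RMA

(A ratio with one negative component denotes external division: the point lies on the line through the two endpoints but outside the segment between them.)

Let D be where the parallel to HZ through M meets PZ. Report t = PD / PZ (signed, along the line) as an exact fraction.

Set R = (0, 0), H = (1, 0), M = (0, 1); any affine frame gives the same invariant.
1. Z lies on line MR with MZ:ZR = -1:2 ⇒ Z = (0, 2)
2. A lies on line HM with HA:AM = 5:1 ⇒ A = (1/6, 5/6)
3. P is the centroid of triangle RMA ⇒ P = (1/18, 11/18)
through M parallel to HZ: direction (-1, 2); meets PZ at D = (1/23, 21/23)
D = P + t·(Z−P) with t = 5/23

t = 5/23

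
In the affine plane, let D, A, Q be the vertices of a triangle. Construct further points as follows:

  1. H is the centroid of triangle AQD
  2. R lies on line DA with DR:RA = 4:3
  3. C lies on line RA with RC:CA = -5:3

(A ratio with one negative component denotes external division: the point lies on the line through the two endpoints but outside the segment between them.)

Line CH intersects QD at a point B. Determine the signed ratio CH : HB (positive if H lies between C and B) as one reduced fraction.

Set D = (0, 0), A = (1, 0), Q = (0, 1); any affine frame gives the same invariant.
1. H is the centroid of triangle AQD ⇒ H = (1/3, 1/3)
2. R lies on line DA with DR:RA = 4:3 ⇒ R = (4/7, 0)
3. C lies on line RA with RC:CA = -5:3 ⇒ C = (23/14, 0)
line CH meets QD at B = (0, 23/55)
H = C + t·(B−C) with t = 55/69, so CH:HB = 55/69:14/69

CH:HB = 55/14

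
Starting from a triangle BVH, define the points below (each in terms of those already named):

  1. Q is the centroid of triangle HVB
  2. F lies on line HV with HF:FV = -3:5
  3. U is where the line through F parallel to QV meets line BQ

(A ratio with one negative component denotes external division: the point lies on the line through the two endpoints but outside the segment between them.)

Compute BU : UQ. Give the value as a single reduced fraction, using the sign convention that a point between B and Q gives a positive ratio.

Assign B = (0, 0), V = (1, 0), H = (0, 1) — the answer is frame-independent, so this choice is without loss of generality.
1. Q is the centroid of triangle HVB ⇒ Q = (1/3, 1/3)
2. F lies on line HV with HF:FV = -3:5 ⇒ F = (-3/2, 5/2)
3. U is where the line through F parallel to QV meets line BQ ⇒ U = (7/6, 7/6)
U = B + t·(Q−B) with t = 7/2, so BU:UQ = t:(1−t) = 7/2:-5/2

BU:UQ = -7/5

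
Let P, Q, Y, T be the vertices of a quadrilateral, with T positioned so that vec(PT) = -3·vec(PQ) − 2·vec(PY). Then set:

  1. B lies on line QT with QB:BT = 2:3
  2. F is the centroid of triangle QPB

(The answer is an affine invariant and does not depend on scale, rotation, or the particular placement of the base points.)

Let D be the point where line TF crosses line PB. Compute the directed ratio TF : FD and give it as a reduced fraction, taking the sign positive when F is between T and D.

TF:FD = -11/2

Set P = (0, 0), Q = (1, 0), Y = (0, 1), T = (-3, -2); any affine frame gives the same invariant.
1. B lies on line QT with QB:BT = 2:3 ⇒ B = (-3/5, -4/5)
2. F is the centroid of triangle QPB ⇒ F = (2/15, -4/15)
line TF meets PB at D = (-24/55, -32/55)
F = T + t·(D−T) with t = 11/9, so TF:FD = 11/9:-2/9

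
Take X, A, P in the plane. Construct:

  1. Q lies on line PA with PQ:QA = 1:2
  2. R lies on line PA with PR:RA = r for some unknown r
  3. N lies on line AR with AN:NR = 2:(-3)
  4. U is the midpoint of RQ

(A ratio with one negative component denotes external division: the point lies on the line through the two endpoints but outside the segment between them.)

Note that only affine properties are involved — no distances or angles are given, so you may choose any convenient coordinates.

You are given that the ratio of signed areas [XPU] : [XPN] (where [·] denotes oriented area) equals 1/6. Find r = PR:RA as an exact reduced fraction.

Assign X = (0, 0), A = (1, 0), P = (0, 1) — the answer is frame-independent, so this choice is without loss of generality.
1. Q lies on line PA with PQ:QA = 1:2 ⇒ Q = (1/3, 2/3)
2. With PR:RA = r, write λ = r/(r+1) so R = P + λ·(A−P); R is affine-linear in λ
3. N lies on line AR with AN:NR = 2:(-3) ⇒ N is an affine combination of earlier points and hence also affine-linear in λ
4. U is the midpoint of RQ ⇒ U is an affine combination of earlier points and hence also affine-linear in λ
Every point depending on R is an affine combination of R and λ-independent points, so each such coordinate is linear in λ; the λ² term in each signed area is a multiple of (A−P)×(A−P) = 0, so 2·[XPU] and 2·[XPN] are each linear in λ. Evaluating at λ=0 and λ=1:
  2·[XPU] = -1/2·λ − 1/6,   2·[XPN] = 2·λ − 3
So [XPU]:[XPN] = (-1/2·λ − 1/6) / (2·λ − 3). Setting this equal to 1/6:
  -1/2·λ − 1/6 = 1/6·(2·λ − 3)  ⇒  λ = 2/5
Then r = λ/(1−λ) = (2/5)/(3/5) = 2/3. Check: with r = 2/3, R = (2/5, 3/5) and [XPU]:[XPN] = 1/6 as required.

r = 2/3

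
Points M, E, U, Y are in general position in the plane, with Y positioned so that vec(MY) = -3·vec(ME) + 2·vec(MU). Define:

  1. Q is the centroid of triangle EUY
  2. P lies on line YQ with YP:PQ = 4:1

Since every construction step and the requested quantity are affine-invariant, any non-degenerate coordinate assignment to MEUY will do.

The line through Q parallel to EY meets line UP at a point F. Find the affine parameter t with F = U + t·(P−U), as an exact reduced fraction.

t = 10/11

Set M = (0, 0), E = (1, 0), U = (0, 1), Y = (-3, 2); any affine frame gives the same invariant.
1. Q is the centroid of triangle EUY ⇒ Q = (-2/3, 1)
2. P lies on line YQ with YP:PQ = 4:1 ⇒ P = (-17/15, 6/5)
through Q parallel to EY: direction (-4, 2); meets UP at F = (-34/33, 13/11)
F = U + t·(P−U) with t = 10/11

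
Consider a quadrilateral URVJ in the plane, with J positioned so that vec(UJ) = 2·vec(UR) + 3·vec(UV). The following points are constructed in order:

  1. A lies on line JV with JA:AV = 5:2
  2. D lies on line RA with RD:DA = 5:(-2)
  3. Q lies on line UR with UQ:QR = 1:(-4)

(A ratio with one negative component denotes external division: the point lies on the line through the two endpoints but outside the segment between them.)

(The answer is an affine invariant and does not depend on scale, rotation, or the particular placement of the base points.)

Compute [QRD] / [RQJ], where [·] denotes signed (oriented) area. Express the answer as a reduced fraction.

[QRD]:[RQJ] = -55/63

Work in coordinates with U = (0, 0), R = (1, 0), V = (0, 1), J = (2, 3).
1. A lies on line JV with JA:AV = 5:2 ⇒ A = (4/7, 11/7)
2. D lies on line RA with RD:DA = 5:(-2) ⇒ D = (2/7, 55/21)
3. Q lies on line UR with UQ:QR = 1:(-4) ⇒ Q = (-1/3, 0)
2·[QRD] = 220/63, 2·[RQJ] = -4
[QRD]:[RQJ] = 220/63:-4 = -55/63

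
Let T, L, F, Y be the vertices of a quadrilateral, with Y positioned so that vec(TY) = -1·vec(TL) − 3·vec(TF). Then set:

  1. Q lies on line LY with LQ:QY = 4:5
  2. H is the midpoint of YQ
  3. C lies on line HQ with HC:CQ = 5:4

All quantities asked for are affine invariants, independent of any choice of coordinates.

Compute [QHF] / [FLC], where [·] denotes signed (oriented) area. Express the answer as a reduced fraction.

[QHF]:[FLC] = 45/92

Set T = (0, 0), L = (1, 0), F = (0, 1), Y = (-1, -3); any affine frame gives the same invariant.
1. Q lies on line LY with LQ:QY = 4:5 ⇒ Q = (1/9, -4/3)
2. H is the midpoint of YQ ⇒ H = (-4/9, -13/6)
3. C lies on line HQ with HC:CQ = 5:4 ⇒ C = (-11/81, -46/27)
2·[QHF] = -25/18, 2·[FLC] = -230/81
[QHF]:[FLC] = -25/18:-230/81 = 45/92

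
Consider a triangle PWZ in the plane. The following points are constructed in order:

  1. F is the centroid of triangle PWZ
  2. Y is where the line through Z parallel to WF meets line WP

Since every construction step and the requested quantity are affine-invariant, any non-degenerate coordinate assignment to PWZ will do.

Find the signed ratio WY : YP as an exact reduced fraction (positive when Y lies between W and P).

WY:YP = -1/2

Set P = (0, 0), W = (1, 0), Z = (0, 1); any affine frame gives the same invariant.
1. F is the centroid of triangle PWZ ⇒ F = (1/3, 1/3)
2. Y is where the line through Z parallel to WF meets line WP ⇒ Y = (2, 0)
Y = W + t·(P−W) with t = -1, so WY:YP = t:(1−t) = -1:2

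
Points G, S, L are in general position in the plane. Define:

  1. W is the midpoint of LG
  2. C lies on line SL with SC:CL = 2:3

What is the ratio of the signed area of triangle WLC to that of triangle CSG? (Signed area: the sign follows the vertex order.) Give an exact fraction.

Work in coordinates with G = (0, 0), S = (1, 0), L = (0, 1).
1. W is the midpoint of LG ⇒ W = (0, 1/2)
2. C lies on line SL with SC:CL = 2:3 ⇒ C = (3/5, 2/5)
2·[WLC] = -3/10, 2·[CSG] = -2/5
[WLC]:[CSG] = -3/10:-2/5 = 3/4

[WLC]:[CSG] = 3/4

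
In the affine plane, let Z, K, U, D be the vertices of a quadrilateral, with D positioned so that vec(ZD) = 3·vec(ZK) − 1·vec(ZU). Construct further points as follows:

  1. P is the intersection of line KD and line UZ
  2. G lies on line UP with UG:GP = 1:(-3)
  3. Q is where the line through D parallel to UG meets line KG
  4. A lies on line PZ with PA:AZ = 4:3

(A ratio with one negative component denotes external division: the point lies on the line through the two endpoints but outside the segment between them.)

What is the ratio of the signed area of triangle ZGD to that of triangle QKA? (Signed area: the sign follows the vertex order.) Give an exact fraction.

[ZGD]:[QKA] = -105/58

Choose coordinates Z = (0, 0), K = (1, 0), U = (0, 1), D = (3, -1).
1. P is the intersection of line KD and line UZ ⇒ P = (0, 1/2)
2. G lies on line UP with UG:GP = 1:(-3) ⇒ G = (0, 5/4)
3. Q is where the line through D parallel to UG meets line KG ⇒ Q = (3, -5/2)
4. A lies on line PZ with PA:AZ = 4:3 ⇒ A = (0, 3/14)
2·[ZGD] = -15/4, 2·[QKA] = 29/14
[ZGD]:[QKA] = -15/4:29/14 = -105/58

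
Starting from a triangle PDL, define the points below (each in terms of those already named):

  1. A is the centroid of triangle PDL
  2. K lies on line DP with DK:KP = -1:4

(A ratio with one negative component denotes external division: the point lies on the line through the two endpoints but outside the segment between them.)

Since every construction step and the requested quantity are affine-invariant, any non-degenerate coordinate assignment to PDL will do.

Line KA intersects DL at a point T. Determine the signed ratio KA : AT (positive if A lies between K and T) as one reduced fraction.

Assign P = (0, 0), D = (1, 0), L = (0, 1) — the answer is frame-independent, so this choice is without loss of generality.
1. A is the centroid of triangle PDL ⇒ A = (1/3, 1/3)
2. K lies on line DP with DK:KP = -1:4 ⇒ K = (4/3, 0)
line KA meets DL at T = (5/6, 1/6)
A = K + t·(T−K) with t = 2, so KA:AT = 2:-1

KA:AT = -2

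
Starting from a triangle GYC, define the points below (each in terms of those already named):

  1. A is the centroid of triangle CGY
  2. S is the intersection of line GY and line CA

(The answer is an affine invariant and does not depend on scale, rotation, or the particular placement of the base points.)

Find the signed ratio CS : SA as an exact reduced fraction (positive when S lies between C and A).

CS:SA = -3

Assign G = (0, 0), Y = (1, 0), C = (0, 1) — the answer is frame-independent, so this choice is without loss of generality.
1. A is the centroid of triangle CGY ⇒ A = (1/3, 1/3)
2. S is the intersection of line GY and line CA ⇒ S = (1/2, 0)
S = C + t·(A−C) with t = 3/2, so CS:SA = t:(1−t) = 3/2:-1/2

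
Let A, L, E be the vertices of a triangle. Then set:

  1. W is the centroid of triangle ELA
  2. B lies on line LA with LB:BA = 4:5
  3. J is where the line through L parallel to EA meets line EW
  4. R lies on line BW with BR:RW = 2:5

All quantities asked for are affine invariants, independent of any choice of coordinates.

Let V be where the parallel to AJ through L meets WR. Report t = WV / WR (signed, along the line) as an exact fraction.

Assign A = (0, 0), L = (1, 0), E = (0, 1) — the answer is frame-independent, so this choice is without loss of generality.
1. W is the centroid of triangle ELA ⇒ W = (1/3, 1/3)
2. B lies on line LA with LB:BA = 4:5 ⇒ B = (5/9, 0)
3. J is where the line through L parallel to EA meets line EW ⇒ J = (1, -1)
4. R lies on line BW with BR:RW = 2:5 ⇒ R = (31/63, 2/21)
through L parallel to AJ: direction (1, -1); meets WR at V = (-1/3, 4/3)
V = W + t·(R−W) with t = -21/5

t = -21/5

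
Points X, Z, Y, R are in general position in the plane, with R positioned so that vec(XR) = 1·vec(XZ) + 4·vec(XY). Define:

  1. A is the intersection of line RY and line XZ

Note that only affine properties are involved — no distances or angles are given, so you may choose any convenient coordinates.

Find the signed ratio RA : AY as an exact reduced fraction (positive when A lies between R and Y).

Assign X = (0, 0), Z = (1, 0), Y = (0, 1), R = (1, 4) — the answer is frame-independent, so this choice is without loss of generality.
1. A is the intersection of line RY and line XZ ⇒ A = (-1/3, 0)
A = R + t·(Y−R) with t = 4/3, so RA:AY = t:(1−t) = 4/3:-1/3

RA:AY = -4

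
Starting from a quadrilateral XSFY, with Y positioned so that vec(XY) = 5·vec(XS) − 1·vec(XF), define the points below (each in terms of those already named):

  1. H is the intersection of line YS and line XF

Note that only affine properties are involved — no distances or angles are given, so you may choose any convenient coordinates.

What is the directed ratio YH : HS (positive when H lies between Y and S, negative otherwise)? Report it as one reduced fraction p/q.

Set X = (0, 0), S = (1, 0), F = (0, 1), Y = (5, -1); any affine frame gives the same invariant.
1. H is the intersection of line YS and line XF ⇒ H = (0, 1/4)
H = Y + t·(S−Y) with t = 5/4, so YH:HS = t:(1−t) = 5/4:-1/4

YH:HS = -5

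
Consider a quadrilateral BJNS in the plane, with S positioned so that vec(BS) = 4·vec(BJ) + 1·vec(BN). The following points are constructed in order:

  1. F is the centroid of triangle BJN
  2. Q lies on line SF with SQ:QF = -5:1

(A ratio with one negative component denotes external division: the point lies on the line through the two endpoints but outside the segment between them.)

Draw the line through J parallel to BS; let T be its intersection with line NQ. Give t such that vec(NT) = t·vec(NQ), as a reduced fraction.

Choose coordinates B = (0, 0), J = (1, 0), N = (0, 1), S = (4, 1).
1. F is the centroid of triangle BJN ⇒ F = (1/3, 1/3)
2. Q lies on line SF with SQ:QF = -5:1 ⇒ Q = (-7/12, 1/6)
through J parallel to BS: direction (4, 1); meets NQ at T = (-35/33, -17/33)
T = N + t·(Q−N) with t = 20/11

t = 20/11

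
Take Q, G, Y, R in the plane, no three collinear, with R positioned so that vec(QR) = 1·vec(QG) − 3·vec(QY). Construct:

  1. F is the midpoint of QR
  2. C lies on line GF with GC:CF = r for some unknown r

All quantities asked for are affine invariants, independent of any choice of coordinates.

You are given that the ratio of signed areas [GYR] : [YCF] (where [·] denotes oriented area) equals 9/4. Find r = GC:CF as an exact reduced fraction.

Set Q = (0, 0), G = (1, 0), Y = (0, 1), R = (1, -3); any affine frame gives the same invariant.
1. F is the midpoint of QR ⇒ F = (1/2, -3/2)
2. With GC:CF = r, write λ = r/(r+1) so C = G + λ·(F−G); C is affine-linear in λ
Every point depending on C is an affine combination of C and λ-independent points, so each such coordinate is linear in λ; the λ² term in each signed area is a multiple of (F−G)×(F−G) = 0, so 2·[GYR] and 2·[YCF] are each linear in λ. Evaluating at λ=0 and λ=1:
  2·[GYR] = 3,   2·[YCF] = 2·λ − 2
So [GYR]:[YCF] = (3) / (2·λ − 2). Setting this equal to 9/4:
  3 = 9/4·(2·λ − 2)  ⇒  λ = 5/3
Then r = λ/(1−λ) = (5/3)/(-2/3) = -5/2. Check: with r = -5/2, C = (1/6, -5/2) and [GYR]:[YCF] = 9/4 as required.

r = -5/2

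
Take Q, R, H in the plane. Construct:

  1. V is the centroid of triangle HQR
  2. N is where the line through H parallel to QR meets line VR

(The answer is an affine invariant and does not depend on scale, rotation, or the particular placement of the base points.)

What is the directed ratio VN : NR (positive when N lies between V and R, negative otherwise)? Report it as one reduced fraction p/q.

VN:NR = -2/3

Work in coordinates with Q = (0, 0), R = (1, 0), H = (0, 1).
1. V is the centroid of triangle HQR ⇒ V = (1/3, 1/3)
2. N is where the line through H parallel to QR meets line VR ⇒ N = (-1, 1)
N = V + t·(R−V) with t = -2, so VN:NR = t:(1−t) = -2:3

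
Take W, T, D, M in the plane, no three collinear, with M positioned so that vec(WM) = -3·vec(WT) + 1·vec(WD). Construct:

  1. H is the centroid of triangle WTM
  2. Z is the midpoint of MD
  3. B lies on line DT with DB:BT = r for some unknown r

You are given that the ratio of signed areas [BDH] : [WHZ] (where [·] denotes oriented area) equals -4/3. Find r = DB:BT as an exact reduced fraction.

r = 1/5

Work in coordinates with W = (0, 0), T = (1, 0), D = (0, 1), M = (-3, 1).
1. H is the centroid of triangle WTM ⇒ H = (-2/3, 1/3)
2. Z is the midpoint of MD ⇒ Z = (-3/2, 1)
3. With DB:BT = r, write λ = r/(r+1) so B = D + λ·(T−D); B is affine-linear in λ
Every point depending on B is an affine combination of B and λ-independent points, so each such coordinate is linear in λ; the λ² term in each signed area is a multiple of (T−D)×(T−D) = 0, so 2·[BDH] and 2·[WHZ] are each linear in λ. Evaluating at λ=0 and λ=1:
  2·[BDH] = 4/3·λ,   2·[WHZ] = -1/6
So [BDH]:[WHZ] = (4/3·λ) / (-1/6). Setting this equal to -4/3:
  4/3·λ = -4/3·(-1/6)  ⇒  λ = 1/6
Then r = λ/(1−λ) = (1/6)/(5/6) = 1/5. Check: with r = 1/5, B = (1/6, 5/6) and [BDH]:[WHZ] = -4/3 as required.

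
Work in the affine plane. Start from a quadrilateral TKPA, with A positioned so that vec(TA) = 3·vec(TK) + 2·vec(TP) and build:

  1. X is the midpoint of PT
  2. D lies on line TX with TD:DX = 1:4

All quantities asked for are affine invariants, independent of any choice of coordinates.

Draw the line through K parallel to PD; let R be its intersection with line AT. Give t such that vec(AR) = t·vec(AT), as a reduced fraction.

t = 2/3

Set T = (0, 0), K = (1, 0), P = (0, 1), A = (3, 2); any affine frame gives the same invariant.
1. X is the midpoint of PT ⇒ X = (0, 1/2)
2. D lies on line TX with TD:DX = 1:4 ⇒ D = (0, 1/10)
through K parallel to PD: direction (0, -9/10); meets AT at R = (1, 2/3)
R = A + t·(T−A) with t = 2/3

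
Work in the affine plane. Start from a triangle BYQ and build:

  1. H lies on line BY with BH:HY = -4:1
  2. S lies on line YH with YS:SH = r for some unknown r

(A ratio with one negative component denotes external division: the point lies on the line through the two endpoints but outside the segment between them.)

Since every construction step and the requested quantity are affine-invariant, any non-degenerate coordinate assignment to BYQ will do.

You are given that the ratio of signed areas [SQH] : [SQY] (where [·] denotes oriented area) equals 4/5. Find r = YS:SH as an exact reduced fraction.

r = -5/4

Set B = (0, 0), Y = (1, 0), Q = (0, 1); any affine frame gives the same invariant.
1. H lies on line BY with BH:HY = -4:1 ⇒ H = (4/3, 0)
2. With YS:SH = r, write λ = r/(r+1) so S = Y + λ·(H−Y); S is affine-linear in λ
Every point depending on S is an affine combination of S and λ-independent points, so each such coordinate is linear in λ; the λ² term in each signed area is a multiple of (H−Y)×(H−Y) = 0, so 2·[SQH] and 2·[SQY] are each linear in λ. Evaluating at λ=0 and λ=1:
  2·[SQH] = 1/3·λ − 1/3,   2·[SQY] = 1/3·λ
So [SQH]:[SQY] = (1/3·λ − 1/3) / (1/3·λ). Setting this equal to 4/5:
  1/3·λ − 1/3 = 4/5·(1/3·λ)  ⇒  λ = 5
Then r = λ/(1−λ) = (5)/(-4) = -5/4. Check: with r = -5/4, S = (8/3, 0) and [SQH]:[SQY] = 4/5 as required.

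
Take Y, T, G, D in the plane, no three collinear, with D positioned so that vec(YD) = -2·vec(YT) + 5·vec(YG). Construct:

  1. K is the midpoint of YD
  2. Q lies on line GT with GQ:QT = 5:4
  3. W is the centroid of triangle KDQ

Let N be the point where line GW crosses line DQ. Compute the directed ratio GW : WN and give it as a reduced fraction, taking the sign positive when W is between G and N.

GW:WN = 9/11

Choose coordinates Y = (0, 0), T = (1, 0), G = (0, 1), D = (-2, 5).
1. K is the midpoint of YD ⇒ K = (-1, 5/2)
2. Q lies on line GT with GQ:QT = 5:4 ⇒ Q = (5/9, 4/9)
3. W is the centroid of triangle KDQ ⇒ W = (-22/27, 143/54)
line GW meets DQ at N = (-440/243, 1133/243)
W = G + t·(N−G) with t = 9/20, so GW:WN = 9/20:11/20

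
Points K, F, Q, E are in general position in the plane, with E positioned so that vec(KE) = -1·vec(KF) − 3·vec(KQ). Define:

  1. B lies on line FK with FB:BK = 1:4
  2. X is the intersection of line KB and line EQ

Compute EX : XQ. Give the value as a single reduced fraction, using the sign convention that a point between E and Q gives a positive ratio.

EX:XQ = 3

Choose coordinates K = (0, 0), F = (1, 0), Q = (0, 1), E = (-1, -3).
1. B lies on line FK with FB:BK = 1:4 ⇒ B = (4/5, 0)
2. X is the intersection of line KB and line EQ ⇒ X = (-1/4, 0)
X = E + t·(Q−E) with t = 3/4, so EX:XQ = t:(1−t) = 3/4:1/4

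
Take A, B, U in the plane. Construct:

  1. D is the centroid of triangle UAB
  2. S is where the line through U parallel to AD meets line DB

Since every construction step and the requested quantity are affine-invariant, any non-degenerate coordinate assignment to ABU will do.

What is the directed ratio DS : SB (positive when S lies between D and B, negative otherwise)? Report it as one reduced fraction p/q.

Work in coordinates with A = (0, 0), B = (1, 0), U = (0, 1).
1. D is the centroid of triangle UAB ⇒ D = (1/3, 1/3)
2. S is where the line through U parallel to AD meets line DB ⇒ S = (-1/3, 2/3)
S = D + t·(B−D) with t = -1, so DS:SB = t:(1−t) = -1:2

DS:SB = -1/2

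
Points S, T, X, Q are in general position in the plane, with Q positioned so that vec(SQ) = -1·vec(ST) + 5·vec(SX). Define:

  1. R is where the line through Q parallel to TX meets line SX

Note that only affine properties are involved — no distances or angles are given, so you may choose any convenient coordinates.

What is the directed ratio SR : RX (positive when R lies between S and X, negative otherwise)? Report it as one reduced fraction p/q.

SR:RX = -4/3

Choose coordinates S = (0, 0), T = (1, 0), X = (0, 1), Q = (-1, 5).
1. R is where the line through Q parallel to TX meets line SX ⇒ R = (0, 4)
R = S + t·(X−S) with t = 4, so SR:RX = t:(1−t) = 4:-3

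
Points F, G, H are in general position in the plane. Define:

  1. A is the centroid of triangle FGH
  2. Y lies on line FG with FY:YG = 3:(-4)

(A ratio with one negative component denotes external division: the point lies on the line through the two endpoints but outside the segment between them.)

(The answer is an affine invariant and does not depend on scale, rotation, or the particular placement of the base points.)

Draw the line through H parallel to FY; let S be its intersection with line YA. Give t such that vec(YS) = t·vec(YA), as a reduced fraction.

Set F = (0, 0), G = (1, 0), H = (0, 1); any affine frame gives the same invariant.
1. A is the centroid of triangle FGH ⇒ A = (1/3, 1/3)
2. Y lies on line FG with FY:YG = 3:(-4) ⇒ Y = (-3, 0)
through H parallel to FY: direction (-3, 0); meets YA at S = (7, 1)
S = Y + t·(A−Y) with t = 3

t = 3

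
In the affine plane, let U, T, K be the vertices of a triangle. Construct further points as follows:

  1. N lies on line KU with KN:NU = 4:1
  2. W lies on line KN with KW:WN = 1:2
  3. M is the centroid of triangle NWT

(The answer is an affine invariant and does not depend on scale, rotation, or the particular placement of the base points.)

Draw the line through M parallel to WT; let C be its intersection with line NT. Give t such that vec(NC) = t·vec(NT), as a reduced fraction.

t = 2/3

Work in coordinates with U = (0, 0), T = (1, 0), K = (0, 1).
1. N lies on line KU with KN:NU = 4:1 ⇒ N = (0, 1/5)
2. W lies on line KN with KW:WN = 1:2 ⇒ W = (0, 11/15)
3. M is the centroid of triangle NWT ⇒ M = (1/3, 14/45)
through M parallel to WT: direction (1, -11/15); meets NT at C = (2/3, 1/15)
C = N + t·(T−N) with t = 2/3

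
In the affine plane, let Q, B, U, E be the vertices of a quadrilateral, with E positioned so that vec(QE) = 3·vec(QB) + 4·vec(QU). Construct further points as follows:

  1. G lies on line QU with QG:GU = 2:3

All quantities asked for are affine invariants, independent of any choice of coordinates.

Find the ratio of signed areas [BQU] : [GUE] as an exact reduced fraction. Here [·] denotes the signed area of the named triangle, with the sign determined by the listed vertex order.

Assign Q = (0, 0), B = (1, 0), U = (0, 1), E = (3, 4) — the answer is frame-independent, so this choice is without loss of generality.
1. G lies on line QU with QG:GU = 2:3 ⇒ G = (0, 2/5)
2·[BQU] = -1, 2·[GUE] = -9/5
[BQU]:[GUE] = -1:-9/5 = 5/9

[BQU]:[GUE] = 5/9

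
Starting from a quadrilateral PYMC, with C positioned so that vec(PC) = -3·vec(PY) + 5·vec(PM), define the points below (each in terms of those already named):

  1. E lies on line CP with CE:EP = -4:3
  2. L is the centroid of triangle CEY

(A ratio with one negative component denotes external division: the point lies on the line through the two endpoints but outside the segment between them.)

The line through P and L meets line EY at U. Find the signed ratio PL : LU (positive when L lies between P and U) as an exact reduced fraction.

Assign P = (0, 0), Y = (1, 0), M = (0, 1), C = (-3, 5) — the answer is frame-independent, so this choice is without loss of generality.
1. E lies on line CP with CE:EP = -4:3 ⇒ E = (9, -15)
2. L is the centroid of triangle CEY ⇒ L = (7/3, -10/3)
line PL meets EY at U = (21/5, -6)
L = P + t·(U−P) with t = 5/9, so PL:LU = 5/9:4/9

PL:LU = 5/4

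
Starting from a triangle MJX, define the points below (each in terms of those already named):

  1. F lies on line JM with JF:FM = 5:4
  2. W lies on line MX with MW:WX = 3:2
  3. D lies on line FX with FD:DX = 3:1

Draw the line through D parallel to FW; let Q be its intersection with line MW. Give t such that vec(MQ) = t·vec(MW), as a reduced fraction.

t = 3/2

Set M = (0, 0), J = (1, 0), X = (0, 1); any affine frame gives the same invariant.
1. F lies on line JM with JF:FM = 5:4 ⇒ F = (4/9, 0)
2. W lies on line MX with MW:WX = 3:2 ⇒ W = (0, 3/5)
3. D lies on line FX with FD:DX = 3:1 ⇒ D = (1/9, 3/4)
through D parallel to FW: direction (-4/9, 3/5); meets MW at Q = (0, 9/10)
Q = M + t·(W−M) with t = 3/2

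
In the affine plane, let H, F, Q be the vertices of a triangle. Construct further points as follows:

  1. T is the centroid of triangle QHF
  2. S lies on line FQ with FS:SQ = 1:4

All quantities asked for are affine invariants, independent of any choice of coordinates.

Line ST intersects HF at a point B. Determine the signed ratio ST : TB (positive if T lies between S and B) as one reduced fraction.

Assign H = (0, 0), F = (1, 0), Q = (0, 1) — the answer is frame-independent, so this choice is without loss of generality.
1. T is the centroid of triangle QHF ⇒ T = (1/3, 1/3)
2. S lies on line FQ with FS:SQ = 1:4 ⇒ S = (4/5, 1/5)
line ST meets HF at B = (3/2, 0)
T = S + t·(B−S) with t = -2/3, so ST:TB = -2/3:5/3

ST:TB = -2/5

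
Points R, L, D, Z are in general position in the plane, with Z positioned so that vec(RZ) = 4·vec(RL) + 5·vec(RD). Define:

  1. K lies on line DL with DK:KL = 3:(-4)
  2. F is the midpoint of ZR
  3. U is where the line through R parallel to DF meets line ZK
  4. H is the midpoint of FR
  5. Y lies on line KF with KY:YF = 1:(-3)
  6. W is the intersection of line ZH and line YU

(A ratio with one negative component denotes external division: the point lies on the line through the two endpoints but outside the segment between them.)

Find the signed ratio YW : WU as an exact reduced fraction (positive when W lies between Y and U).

Set R = (0, 0), L = (1, 0), D = (0, 1), Z = (4, 5); any affine frame gives the same invariant.
1. K lies on line DL with DK:KL = 3:(-4) ⇒ K = (-3, 4)
2. F is the midpoint of ZR ⇒ F = (2, 5/2)
3. U is where the line through R parallel to DF meets line ZK ⇒ U = (124/17, 93/17)
4. H is the midpoint of FR ⇒ H = (1, 5/4)
5. Y lies on line KF with KY:YF = 1:(-3) ⇒ Y = (-11/2, 19/4)
6. W is the intersection of line ZH and line YU ⇒ W = (284/67, 355/67)
W = Y + t·(U−Y) with t = 51/67, so YW:WU = t:(1−t) = 51/67:16/67

YW:WU = 51/16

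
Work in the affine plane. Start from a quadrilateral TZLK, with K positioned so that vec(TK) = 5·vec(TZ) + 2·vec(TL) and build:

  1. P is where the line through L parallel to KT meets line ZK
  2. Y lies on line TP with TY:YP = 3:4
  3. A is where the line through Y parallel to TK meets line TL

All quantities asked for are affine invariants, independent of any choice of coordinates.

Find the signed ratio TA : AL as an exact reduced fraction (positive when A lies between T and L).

TA:AL = 3/4

Work in coordinates with T = (0, 0), Z = (1, 0), L = (0, 1), K = (5, 2).
1. P is where the line through L parallel to KT meets line ZK ⇒ P = (15, 7)
2. Y lies on line TP with TY:YP = 3:4 ⇒ Y = (45/7, 3)
3. A is where the line through Y parallel to TK meets line TL ⇒ A = (0, 3/7)
A = T + t·(L−T) with t = 3/7, so TA:AL = t:(1−t) = 3/7:4/7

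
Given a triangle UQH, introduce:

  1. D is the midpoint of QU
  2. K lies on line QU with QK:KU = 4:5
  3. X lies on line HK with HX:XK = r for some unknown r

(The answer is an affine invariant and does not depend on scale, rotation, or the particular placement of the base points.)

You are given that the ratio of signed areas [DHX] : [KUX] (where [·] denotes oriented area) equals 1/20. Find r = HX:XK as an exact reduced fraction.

Set U = (0, 0), Q = (1, 0), H = (0, 1); any affine frame gives the same invariant.
1. D is the midpoint of QU ⇒ D = (1/2, 0)
2. K lies on line QU with QK:KU = 4:5 ⇒ K = (5/9, 0)
3. With HX:XK = r, write λ = r/(r+1) so X = H + λ·(K−H); X is affine-linear in λ
Every point depending on X is an affine combination of X and λ-independent points, so each such coordinate is linear in λ; the λ² term in each signed area is a multiple of (K−H)×(K−H) = 0, so 2·[DHX] and 2·[KUX] are each linear in λ. Evaluating at λ=0 and λ=1:
  2·[DHX] = -1/18·λ,   2·[KUX] = 5/9·λ − 5/9
So [DHX]:[KUX] = (-1/18·λ) / (5/9·λ − 5/9). Setting this equal to 1/20:
  -1/18·λ = 1/20·(5/9·λ − 5/9)  ⇒  λ = 1/3
Then r = λ/(1−λ) = (1/3)/(2/3) = 1/2. Check: with r = 1/2, X = (5/27, 2/3) and [DHX]:[KUX] = 1/20 as required.

r = 1/2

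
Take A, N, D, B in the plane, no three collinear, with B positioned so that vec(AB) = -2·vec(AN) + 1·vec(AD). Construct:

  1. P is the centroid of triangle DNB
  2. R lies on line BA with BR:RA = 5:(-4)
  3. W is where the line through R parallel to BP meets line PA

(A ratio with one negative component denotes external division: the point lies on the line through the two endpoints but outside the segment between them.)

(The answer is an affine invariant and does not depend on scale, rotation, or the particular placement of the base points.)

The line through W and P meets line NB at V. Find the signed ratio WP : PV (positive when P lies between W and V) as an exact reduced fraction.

WP:PV = -25/2

Assign A = (0, 0), N = (1, 0), D = (0, 1), B = (-2, 1) — the answer is frame-independent, so this choice is without loss of generality.
1. P is the centroid of triangle DNB ⇒ P = (-1/3, 2/3)
2. R lies on line BA with BR:RA = 5:(-4) ⇒ R = (8, -4)
3. W is where the line through R parallel to BP meets line PA ⇒ W = (4/3, -8/3)
line WP meets NB at V = (-1/5, 2/5)
P = W + t·(V−W) with t = 25/23, so WP:PV = 25/23:-2/23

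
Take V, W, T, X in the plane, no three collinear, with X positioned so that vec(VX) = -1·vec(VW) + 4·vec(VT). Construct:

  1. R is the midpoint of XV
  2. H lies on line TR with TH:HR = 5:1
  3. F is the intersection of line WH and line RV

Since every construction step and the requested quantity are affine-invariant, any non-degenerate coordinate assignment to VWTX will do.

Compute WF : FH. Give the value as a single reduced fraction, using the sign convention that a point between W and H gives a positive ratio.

Assign V = (0, 0), W = (1, 0), T = (0, 1), X = (-1, 4) — the answer is frame-independent, so this choice is without loss of generality.
1. R is the midpoint of XV ⇒ R = (-1/2, 2)
2. H lies on line TR with TH:HR = 5:1 ⇒ H = (-5/12, 11/6)
3. F is the intersection of line WH and line RV ⇒ F = (-11/23, 44/23)
F = W + t·(H−W) with t = 24/23, so WF:FH = t:(1−t) = 24/23:-1/23

WF:FH = -24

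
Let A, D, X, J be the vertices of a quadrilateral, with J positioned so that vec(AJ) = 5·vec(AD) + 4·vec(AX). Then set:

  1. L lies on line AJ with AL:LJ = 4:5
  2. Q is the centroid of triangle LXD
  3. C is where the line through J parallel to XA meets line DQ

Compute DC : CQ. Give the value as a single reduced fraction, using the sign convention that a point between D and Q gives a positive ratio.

Choose coordinates A = (0, 0), D = (1, 0), X = (0, 1), J = (5, 4).
1. L lies on line AJ with AL:LJ = 4:5 ⇒ L = (20/9, 16/9)
2. Q is the centroid of triangle LXD ⇒ Q = (29/27, 25/27)
3. C is where the line through J parallel to XA meets line DQ ⇒ C = (5, 50)
C = D + t·(Q−D) with t = 54, so DC:CQ = t:(1−t) = 54:-53

DC:CQ = -54/53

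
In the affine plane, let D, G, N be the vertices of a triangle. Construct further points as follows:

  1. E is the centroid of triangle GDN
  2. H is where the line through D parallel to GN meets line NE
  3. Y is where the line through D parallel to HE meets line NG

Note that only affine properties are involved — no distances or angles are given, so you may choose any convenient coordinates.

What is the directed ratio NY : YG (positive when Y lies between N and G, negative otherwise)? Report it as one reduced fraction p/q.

Assign D = (0, 0), G = (1, 0), N = (0, 1) — the answer is frame-independent, so this choice is without loss of generality.
1. E is the centroid of triangle GDN ⇒ E = (1/3, 1/3)
2. H is where the line through D parallel to GN meets line NE ⇒ H = (1, -1)
3. Y is where the line through D parallel to HE meets line NG ⇒ Y = (-1, 2)
Y = N + t·(G−N) with t = -1, so NY:YG = t:(1−t) = -1:2

NY:YG = -1/2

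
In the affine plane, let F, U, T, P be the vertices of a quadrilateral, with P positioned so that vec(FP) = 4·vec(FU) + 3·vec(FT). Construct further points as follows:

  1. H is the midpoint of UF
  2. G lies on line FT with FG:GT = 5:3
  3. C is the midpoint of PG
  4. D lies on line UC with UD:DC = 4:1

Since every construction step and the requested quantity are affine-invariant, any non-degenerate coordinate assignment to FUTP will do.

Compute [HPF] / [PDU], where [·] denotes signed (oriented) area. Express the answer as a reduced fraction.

[HPF]:[PDU] = 10/13

Work in coordinates with F = (0, 0), U = (1, 0), T = (0, 1), P = (4, 3).
1. H is the midpoint of UF ⇒ H = (1/2, 0)
2. G lies on line FT with FG:GT = 5:3 ⇒ G = (0, 5/8)
3. C is the midpoint of PG ⇒ C = (2, 29/16)
4. D lies on line UC with UD:DC = 4:1 ⇒ D = (9/5, 29/20)
2·[HPF] = 3/2, 2·[PDU] = 39/20
[HPF]:[PDU] = 3/2:39/20 = 10/13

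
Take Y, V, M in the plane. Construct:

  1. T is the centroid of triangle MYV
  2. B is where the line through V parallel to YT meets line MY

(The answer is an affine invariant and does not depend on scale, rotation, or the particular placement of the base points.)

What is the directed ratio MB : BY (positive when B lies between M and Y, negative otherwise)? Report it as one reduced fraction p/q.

Set Y = (0, 0), V = (1, 0), M = (0, 1); any affine frame gives the same invariant.
1. T is the centroid of triangle MYV ⇒ T = (1/3, 1/3)
2. B is where the line through V parallel to YT meets line MY ⇒ B = (0, -1)
B = M + t·(Y−M) with t = 2, so MB:BY = t:(1−t) = 2:-1

MB:BY = -2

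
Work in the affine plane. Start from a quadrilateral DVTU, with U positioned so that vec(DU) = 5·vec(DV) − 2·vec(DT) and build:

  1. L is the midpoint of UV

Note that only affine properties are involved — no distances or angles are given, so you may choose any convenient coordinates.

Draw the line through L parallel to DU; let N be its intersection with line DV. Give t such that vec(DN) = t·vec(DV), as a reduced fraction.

Set D = (0, 0), V = (1, 0), T = (0, 1), U = (5, -2); any affine frame gives the same invariant.
1. L is the midpoint of UV ⇒ L = (3, -1)
through L parallel to DU: direction (5, -2); meets DV at N = (1/2, 0)
N = D + t·(V−D) with t = 1/2

t = 1/2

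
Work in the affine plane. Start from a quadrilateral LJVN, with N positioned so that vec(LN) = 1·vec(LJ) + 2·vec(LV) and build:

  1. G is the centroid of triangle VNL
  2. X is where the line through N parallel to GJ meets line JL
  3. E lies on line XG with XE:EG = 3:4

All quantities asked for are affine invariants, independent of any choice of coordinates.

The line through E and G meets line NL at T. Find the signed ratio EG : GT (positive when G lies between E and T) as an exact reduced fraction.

EG:GT = -60/7

Assign L = (0, 0), J = (1, 0), V = (0, 1), N = (1, 2) — the answer is frame-independent, so this choice is without loss of generality.
1. G is the centroid of triangle VNL ⇒ G = (1/3, 1)
2. X is where the line through N parallel to GJ meets line JL ⇒ X = (7/3, 0)
3. E lies on line XG with XE:EG = 3:4 ⇒ E = (31/21, 3/7)
line EG meets NL at T = (7/15, 14/15)
G = E + t·(T−E) with t = 60/53, so EG:GT = 60/53:-7/53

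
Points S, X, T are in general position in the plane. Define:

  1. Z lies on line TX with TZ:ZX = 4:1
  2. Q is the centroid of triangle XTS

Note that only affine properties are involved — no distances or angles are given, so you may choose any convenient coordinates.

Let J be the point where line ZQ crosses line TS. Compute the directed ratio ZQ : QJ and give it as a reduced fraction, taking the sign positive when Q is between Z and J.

Work in coordinates with S = (0, 0), X = (1, 0), T = (0, 1).
1. Z lies on line TX with TZ:ZX = 4:1 ⇒ Z = (4/5, 1/5)
2. Q is the centroid of triangle XTS ⇒ Q = (1/3, 1/3)
line ZQ meets TS at J = (0, 3/7)
Q = Z + t·(J−Z) with t = 7/12, so ZQ:QJ = 7/12:5/12

ZQ:QJ = 7/5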